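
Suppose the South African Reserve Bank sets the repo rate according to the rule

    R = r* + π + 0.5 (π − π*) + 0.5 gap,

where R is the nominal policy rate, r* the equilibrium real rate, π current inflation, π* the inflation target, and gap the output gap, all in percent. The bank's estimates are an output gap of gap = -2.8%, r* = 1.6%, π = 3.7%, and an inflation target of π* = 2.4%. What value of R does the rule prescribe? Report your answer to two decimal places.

4.55%

R = 1.6 + 3.7 + 0.5 × (3.7 − 2.4) + 0.5 × (-2.8)
   = 1.6 + 3.7 + 0.65 − 1.4 = 4.55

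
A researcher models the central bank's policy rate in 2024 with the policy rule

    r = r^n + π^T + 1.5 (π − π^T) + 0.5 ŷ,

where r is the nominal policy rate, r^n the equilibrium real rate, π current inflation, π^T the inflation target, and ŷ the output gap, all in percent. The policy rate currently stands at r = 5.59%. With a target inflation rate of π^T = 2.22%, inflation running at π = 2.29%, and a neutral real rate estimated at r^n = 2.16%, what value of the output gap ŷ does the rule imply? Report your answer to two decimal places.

0.5 ŷ = 5.59 − 2.16 − 2.22 − 1.5 × (2.29 − 2.22) = 1.105
ŷ = 1.105 / 0.5 = 2.21

2.21%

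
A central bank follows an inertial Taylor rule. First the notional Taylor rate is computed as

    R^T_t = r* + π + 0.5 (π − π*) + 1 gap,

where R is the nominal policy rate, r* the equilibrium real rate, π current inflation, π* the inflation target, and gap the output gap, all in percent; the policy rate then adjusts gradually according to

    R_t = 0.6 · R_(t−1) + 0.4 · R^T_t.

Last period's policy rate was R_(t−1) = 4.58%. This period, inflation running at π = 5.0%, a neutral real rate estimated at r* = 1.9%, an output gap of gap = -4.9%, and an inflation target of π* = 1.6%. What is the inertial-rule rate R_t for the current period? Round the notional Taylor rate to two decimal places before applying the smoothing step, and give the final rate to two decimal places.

4.23%

R^T_t = 1.9 + 5.0 + 0.5 × (5.0 − 1.6) + 1 × (-4.9)
   = 1.9 + 5 + 1.7 − 4.9 = 3.70
R_t = 0.6 × 4.58 + 0.4 × 3.70 = 2.748 + 1.48 = 4.23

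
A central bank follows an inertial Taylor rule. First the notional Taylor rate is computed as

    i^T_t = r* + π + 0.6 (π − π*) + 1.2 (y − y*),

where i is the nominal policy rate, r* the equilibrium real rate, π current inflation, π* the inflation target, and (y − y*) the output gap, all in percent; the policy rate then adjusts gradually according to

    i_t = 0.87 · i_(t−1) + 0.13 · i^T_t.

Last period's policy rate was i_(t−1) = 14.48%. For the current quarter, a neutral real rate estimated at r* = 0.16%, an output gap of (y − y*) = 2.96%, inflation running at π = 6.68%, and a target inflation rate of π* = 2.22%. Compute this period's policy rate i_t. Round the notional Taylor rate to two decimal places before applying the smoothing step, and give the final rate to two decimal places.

i^T_t = 0.16 + 6.68 + 0.6 × (6.68 − 2.22) + 1.2 × 2.96
   = 0.16 + 6.68 + 2.676 + 3.552 = 13.07
i_t = 0.87 × 14.48 + 0.13 × 13.07 = 12.5976 + 1.6991 = 14.30

14.30%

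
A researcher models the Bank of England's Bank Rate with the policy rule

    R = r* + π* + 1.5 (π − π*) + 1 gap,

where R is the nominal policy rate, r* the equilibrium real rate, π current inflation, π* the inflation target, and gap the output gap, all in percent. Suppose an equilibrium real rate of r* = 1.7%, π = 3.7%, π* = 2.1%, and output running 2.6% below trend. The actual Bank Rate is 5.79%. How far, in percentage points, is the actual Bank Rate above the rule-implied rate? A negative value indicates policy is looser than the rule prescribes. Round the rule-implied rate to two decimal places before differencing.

Output 2.6% below potential → gap = -2.6.
R = 1.7 + 2.1 + 1.5 × (3.7 − 2.1) + 1 × (-2.6)
   = 1.7 + 2.1 + 2.4 − 2.6 = 3.60
Deviation = 5.79 − 3.60 = 2.19 pp.

2.19 pp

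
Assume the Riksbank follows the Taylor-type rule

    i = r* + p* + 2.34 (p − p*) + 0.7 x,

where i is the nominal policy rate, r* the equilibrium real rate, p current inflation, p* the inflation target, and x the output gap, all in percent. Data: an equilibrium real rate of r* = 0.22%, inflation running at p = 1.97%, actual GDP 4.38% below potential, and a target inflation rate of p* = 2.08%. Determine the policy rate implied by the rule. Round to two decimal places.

-1.02%

Output 4.38% below potential → x = -4.38.
i = 0.22 + 2.08 + 2.34 × (1.97 − 2.08) + 0.7 × (-4.38)
   = 0.22 + 2.08 − 0.2574 − 3.066 = -1.02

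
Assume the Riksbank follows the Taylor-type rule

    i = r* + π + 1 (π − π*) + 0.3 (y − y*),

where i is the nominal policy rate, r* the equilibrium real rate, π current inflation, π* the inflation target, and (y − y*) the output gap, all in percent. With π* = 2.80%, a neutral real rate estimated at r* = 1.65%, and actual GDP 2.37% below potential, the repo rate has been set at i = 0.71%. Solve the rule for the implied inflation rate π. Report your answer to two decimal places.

1.29%

Output 2.37% below potential → (y − y*) = -2.37.
Collecting π: i = r* + (1 + 1) π − 1 π* + 0.3 (y − y*)
2 π = 0.71 − 1.65 + 1 × 2.80 − 0.3 × (-2.37) = 2.571
π = 2.571 / 2 = 1.29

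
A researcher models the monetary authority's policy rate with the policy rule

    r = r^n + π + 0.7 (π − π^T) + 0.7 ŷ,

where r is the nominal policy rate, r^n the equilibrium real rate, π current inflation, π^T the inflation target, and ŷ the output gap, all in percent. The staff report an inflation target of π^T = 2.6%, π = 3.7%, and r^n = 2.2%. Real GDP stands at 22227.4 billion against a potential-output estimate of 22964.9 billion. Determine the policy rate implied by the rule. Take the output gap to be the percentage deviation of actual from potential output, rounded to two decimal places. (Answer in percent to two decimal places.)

Output gap = 100 × (22227.4 − 22964.9) / 22964.9 = -3.21%.
r = 2.20 + 3.70 + 0.7 × (3.70 − 2.60) + 0.7 × (-3.21)
   = 2.20 + 3.7 + 0.77 − 2.247 = 4.42

4.42%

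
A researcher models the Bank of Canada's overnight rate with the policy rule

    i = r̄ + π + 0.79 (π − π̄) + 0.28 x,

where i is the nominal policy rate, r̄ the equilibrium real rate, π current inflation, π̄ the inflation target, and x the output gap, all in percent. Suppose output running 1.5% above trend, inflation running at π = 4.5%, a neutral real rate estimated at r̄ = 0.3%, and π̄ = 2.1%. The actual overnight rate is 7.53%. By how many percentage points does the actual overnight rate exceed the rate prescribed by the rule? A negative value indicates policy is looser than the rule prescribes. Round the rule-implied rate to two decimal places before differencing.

Output 1.5% above potential → x = 1.5.
i = 0.3 + 4.5 + 0.79 × (4.5 − 2.1) + 0.28 × 1.5
   = 0.3 + 4.5 + 1.896 + 0.42 = 7.12
Deviation = 7.53 − 7.12 = 0.41 pp.

0.41 pp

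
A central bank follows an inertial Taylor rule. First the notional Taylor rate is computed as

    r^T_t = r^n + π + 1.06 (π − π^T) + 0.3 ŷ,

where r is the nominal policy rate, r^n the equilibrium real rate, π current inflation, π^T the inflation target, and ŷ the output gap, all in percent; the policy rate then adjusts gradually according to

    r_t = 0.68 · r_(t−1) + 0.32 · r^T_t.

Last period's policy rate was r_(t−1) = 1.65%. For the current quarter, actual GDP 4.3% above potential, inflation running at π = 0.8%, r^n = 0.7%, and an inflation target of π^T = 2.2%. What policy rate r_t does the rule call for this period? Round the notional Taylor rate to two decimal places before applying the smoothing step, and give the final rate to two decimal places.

Output 4.3% above potential → ŷ = 4.3.
r^T_t = 0.7 + 0.8 + 1.06 × (0.8 − 2.2) + 0.3 × 4.3
   = 0.7 + 0.8 − 1.484 + 1.29 = 1.31
r_t = 0.68 × 1.65 + 0.32 × 1.31 = 1.122 + 0.4192 = 1.54

1.54%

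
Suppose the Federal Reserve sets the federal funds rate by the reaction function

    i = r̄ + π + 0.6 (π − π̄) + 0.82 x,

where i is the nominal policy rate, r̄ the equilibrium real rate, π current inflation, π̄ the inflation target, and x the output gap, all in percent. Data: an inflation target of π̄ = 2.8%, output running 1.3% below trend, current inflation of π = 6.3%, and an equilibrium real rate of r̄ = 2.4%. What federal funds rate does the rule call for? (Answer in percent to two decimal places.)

9.73%

Output 1.3% below potential → x = -1.3.
i = 2.4 + 6.3 + 0.6 × (6.3 − 2.8) + 0.82 × (-1.3)
   = 2.4 + 6.3 + 2.1 − 1.066 = 9.73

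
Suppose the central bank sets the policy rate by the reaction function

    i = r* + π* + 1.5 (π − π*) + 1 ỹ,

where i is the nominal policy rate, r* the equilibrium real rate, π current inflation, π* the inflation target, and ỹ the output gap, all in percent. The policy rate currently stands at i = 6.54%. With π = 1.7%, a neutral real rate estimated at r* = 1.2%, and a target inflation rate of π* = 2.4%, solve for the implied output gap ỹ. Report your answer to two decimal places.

1 ỹ = 6.54 − 1.2 − 2.4 − 1.5 × (1.7 − 2.4) = 3.99
ỹ = 3.99 / 1 = 3.99

3.99%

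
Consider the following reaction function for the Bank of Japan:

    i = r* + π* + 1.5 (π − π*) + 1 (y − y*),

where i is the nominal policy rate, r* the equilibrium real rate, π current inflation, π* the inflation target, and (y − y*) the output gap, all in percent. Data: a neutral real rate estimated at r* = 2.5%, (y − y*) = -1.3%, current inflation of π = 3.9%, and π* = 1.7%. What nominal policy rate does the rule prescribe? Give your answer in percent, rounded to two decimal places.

6.20%

i = 2.5 + 1.7 + 1.5 × (3.9 − 1.7) + 1 × (-1.3)
   = 2.5 + 1.7 + 3.3 − 1.3 = 6.20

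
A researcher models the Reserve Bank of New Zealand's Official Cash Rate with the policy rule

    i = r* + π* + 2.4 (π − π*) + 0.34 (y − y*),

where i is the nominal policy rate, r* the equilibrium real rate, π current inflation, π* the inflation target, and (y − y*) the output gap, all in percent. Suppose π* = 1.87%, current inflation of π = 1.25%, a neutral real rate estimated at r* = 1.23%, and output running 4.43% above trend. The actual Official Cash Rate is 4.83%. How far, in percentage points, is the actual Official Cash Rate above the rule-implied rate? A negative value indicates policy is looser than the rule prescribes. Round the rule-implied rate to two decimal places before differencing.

1.71 pp

Output 4.43% above potential → (y − y*) = 4.43.
i = 1.23 + 1.87 + 2.4 × (1.25 − 1.87) + 0.34 × 4.43
   = 1.23 + 1.87 − 1.488 + 1.5062 = 3.12
Deviation = 4.83 − 3.12 = 1.71 pp.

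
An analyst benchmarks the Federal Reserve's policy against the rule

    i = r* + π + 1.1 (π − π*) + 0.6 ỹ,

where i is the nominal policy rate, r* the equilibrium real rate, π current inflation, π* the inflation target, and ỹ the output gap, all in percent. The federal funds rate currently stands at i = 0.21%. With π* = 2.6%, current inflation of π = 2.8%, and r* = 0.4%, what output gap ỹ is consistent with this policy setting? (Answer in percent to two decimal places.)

-5.35%

0.6 ỹ = 0.21 − 0.4 − 2.8 − 1.1 × (2.8 − 2.6) = -3.21
ỹ = -3.21 / 0.6 = -5.35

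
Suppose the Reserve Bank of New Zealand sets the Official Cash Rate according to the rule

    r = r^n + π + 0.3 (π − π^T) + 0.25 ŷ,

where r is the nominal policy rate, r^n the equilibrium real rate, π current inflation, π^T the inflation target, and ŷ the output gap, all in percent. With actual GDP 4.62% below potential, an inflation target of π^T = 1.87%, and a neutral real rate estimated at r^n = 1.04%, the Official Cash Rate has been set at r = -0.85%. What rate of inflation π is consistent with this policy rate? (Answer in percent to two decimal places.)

Output 4.62% below potential → ŷ = -4.62.
Collecting π: r = r^n + (1 + 0.3) π − 0.3 π^T + 0.25 ŷ
1.3 π = -0.85 − 1.04 + 0.3 × 1.87 − 0.25 × (-4.62) = -0.174
π = -0.174 / 1.3 = -0.13

-0.13%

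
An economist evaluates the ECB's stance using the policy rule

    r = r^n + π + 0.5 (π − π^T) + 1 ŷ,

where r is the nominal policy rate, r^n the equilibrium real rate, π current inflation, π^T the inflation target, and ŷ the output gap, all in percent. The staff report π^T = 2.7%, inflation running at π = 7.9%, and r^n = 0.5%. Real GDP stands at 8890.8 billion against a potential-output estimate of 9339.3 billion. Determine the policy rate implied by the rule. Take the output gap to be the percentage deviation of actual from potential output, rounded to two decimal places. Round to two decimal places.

6.20%

Output gap = 100 × (8890.8 − 9339.3) / 9339.3 = -4.80%.
r = 0.50 + 7.90 + 0.5 × (7.90 − 2.70) + 1 × (-4.80)
   = 0.50 + 7.9 + 2.6 − 4.8 = 6.20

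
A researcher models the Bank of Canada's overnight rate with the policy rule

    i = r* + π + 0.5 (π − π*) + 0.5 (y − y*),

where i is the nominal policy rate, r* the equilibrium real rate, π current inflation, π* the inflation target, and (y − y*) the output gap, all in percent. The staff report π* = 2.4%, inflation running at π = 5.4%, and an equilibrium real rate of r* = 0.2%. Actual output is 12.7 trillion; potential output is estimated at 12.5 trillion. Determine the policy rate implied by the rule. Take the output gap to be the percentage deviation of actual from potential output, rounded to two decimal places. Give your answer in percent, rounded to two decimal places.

7.90%

Output gap = 100 × (12.7 − 12.5) / 12.5 = 1.60%.
i = 0.20 + 5.40 + 0.5 × (5.40 − 2.40) + 0.5 × 1.60
   = 0.20 + 5.4 + 1.5 + 0.8 = 7.90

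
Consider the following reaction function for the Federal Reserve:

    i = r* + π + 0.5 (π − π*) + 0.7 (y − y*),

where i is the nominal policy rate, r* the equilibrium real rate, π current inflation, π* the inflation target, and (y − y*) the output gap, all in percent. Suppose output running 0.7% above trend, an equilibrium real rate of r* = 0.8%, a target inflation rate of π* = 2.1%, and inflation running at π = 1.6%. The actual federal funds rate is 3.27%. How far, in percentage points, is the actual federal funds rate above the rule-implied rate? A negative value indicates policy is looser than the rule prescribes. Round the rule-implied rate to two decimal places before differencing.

0.63 pp

Output 0.7% above potential → (y − y*) = 0.7.
i = 0.8 + 1.6 + 0.5 × (1.6 − 2.1) + 0.7 × 0.7
   = 0.8 + 1.6 − 0.25 + 0.49 = 2.64
Deviation = 3.27 − 2.64 = 0.63 pp.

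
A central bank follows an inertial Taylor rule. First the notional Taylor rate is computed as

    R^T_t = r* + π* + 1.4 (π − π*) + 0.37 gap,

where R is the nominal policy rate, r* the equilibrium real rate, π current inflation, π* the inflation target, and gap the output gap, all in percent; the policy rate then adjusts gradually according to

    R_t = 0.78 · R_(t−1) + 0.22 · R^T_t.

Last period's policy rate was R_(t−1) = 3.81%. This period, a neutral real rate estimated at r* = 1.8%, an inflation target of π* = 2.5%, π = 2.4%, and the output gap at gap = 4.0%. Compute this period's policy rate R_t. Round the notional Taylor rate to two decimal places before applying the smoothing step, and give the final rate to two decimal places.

R^T_t = 1.8 + 2.5 + 1.4 × (2.4 − 2.5) + 0.37 × 4.0
   = 1.8 + 2.5 − 0.14 + 1.48 = 5.64
R_t = 0.78 × 3.81 + 0.22 × 5.64 = 2.9718 + 1.2408 = 4.21

4.21%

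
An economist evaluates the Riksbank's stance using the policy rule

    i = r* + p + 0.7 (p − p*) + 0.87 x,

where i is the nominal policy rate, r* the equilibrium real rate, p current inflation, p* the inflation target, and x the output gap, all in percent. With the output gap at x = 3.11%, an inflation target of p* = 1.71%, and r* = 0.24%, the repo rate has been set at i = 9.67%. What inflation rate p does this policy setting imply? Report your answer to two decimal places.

4.66%

Collecting p: i = r* + (1 + 0.7) p − 0.7 p* + 0.87 x
1.7 p = 9.67 − 0.24 + 0.7 × 1.71 − 0.87 × 3.11 = 7.9213
p = 7.9213 / 1.7 = 4.66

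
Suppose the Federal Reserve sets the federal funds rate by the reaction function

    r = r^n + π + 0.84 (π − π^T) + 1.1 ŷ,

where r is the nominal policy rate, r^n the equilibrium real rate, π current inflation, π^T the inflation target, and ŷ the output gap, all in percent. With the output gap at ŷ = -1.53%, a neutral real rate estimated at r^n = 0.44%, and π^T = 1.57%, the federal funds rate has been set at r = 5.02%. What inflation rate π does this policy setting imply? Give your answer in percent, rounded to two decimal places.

4.12%

Collecting π: r = r^n + (1 + 0.84) π − 0.84 π^T + 1.1 ŷ
1.84 π = 5.02 − 0.44 + 0.84 × 1.57 − 1.1 × (-1.53) = 7.5818
π = 7.5818 / 1.84 = 4.12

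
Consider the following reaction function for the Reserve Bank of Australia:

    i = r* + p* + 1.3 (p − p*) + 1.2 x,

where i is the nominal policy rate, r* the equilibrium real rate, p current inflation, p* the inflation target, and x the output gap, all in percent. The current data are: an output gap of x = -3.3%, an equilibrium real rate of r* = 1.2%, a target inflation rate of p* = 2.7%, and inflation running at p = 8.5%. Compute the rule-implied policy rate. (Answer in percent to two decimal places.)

7.48%

i = 1.2 + 2.7 + 1.3 × (8.5 − 2.7) + 1.2 × (-3.3)
   = 1.2 + 2.7 + 7.54 − 3.96 = 7.48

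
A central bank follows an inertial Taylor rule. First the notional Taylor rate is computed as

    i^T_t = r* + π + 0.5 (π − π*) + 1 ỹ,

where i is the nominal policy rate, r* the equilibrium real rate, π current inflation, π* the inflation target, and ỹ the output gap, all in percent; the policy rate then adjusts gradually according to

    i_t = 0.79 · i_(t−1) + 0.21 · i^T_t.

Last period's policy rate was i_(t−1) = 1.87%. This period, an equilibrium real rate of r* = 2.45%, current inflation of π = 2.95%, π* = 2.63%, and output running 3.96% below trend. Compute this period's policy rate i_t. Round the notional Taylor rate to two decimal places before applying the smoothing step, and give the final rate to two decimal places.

1.81%

Output 3.96% below potential → ỹ = -3.96.
i^T_t = 2.45 + 2.95 + 0.5 × (2.95 − 2.63) + 1 × (-3.96)
   = 2.45 + 2.95 + 0.16 − 3.96 = 1.60
i_t = 0.79 × 1.87 + 0.21 × 1.60 = 1.4773 + 0.336 = 1.81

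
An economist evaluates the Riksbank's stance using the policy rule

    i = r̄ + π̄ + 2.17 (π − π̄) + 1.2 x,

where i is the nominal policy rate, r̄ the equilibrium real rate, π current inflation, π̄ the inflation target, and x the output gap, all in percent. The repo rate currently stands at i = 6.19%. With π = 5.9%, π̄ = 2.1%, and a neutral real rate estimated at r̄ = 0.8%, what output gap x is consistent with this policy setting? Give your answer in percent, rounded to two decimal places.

-4.13%

1.2 x = 6.19 − 0.8 − 2.1 − 2.17 × (5.9 − 2.1) = -4.956
x = -4.956 / 1.2 = -4.13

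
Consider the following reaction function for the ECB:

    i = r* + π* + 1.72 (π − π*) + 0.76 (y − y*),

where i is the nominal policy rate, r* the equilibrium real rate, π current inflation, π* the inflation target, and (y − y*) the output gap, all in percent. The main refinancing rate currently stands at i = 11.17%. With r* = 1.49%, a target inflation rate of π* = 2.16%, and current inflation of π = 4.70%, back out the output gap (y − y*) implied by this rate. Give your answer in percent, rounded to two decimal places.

0.76 (y − y*) = 11.17 − 1.49 − 2.16 − 1.72 × (4.70 − 2.16) = 3.1512
(y − y*) = 3.1512 / 0.76 = 4.15

4.15%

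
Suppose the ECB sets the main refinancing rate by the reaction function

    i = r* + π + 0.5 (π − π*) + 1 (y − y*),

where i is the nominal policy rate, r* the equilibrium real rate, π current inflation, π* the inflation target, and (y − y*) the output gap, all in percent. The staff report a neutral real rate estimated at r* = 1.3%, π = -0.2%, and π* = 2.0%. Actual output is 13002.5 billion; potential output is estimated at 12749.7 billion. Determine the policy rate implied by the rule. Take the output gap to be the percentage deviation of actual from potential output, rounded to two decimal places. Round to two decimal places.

1.98%

Output gap = 100 × (13002.5 − 12749.7) / 12749.7 = 1.98%.
i = 1.30 + (-0.20) + 0.5 × (-0.20 − 2.00) + 1 × 1.98
   = 1.30 − 0.2 − 1.1 + 1.98 = 1.98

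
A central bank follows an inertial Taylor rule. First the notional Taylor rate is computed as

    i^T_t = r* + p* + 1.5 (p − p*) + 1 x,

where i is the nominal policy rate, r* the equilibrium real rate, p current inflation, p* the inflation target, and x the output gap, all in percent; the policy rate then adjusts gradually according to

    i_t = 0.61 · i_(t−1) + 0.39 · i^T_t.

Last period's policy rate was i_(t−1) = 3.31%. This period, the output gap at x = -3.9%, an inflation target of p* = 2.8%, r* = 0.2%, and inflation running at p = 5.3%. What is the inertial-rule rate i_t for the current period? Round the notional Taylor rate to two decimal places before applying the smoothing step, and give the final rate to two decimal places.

3.13%

i^T_t = 0.2 + 2.8 + 1.5 × (5.3 − 2.8) + 1 × (-3.9)
   = 0.2 + 2.8 + 3.75 − 3.9 = 2.85
i_t = 0.61 × 3.31 + 0.39 × 2.85 = 2.0191 + 1.1115 = 3.13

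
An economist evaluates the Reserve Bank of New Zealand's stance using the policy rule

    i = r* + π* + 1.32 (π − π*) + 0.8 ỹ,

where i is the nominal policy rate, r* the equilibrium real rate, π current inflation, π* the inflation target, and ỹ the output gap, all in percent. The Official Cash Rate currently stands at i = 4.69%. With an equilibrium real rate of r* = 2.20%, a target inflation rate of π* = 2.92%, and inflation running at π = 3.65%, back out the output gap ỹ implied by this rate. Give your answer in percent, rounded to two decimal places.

-1.74%

0.8 ỹ = 4.69 − 2.20 − 2.92 − 1.32 × (3.65 − 2.92) = -1.3936
ỹ = -1.3936 / 0.8 = -1.74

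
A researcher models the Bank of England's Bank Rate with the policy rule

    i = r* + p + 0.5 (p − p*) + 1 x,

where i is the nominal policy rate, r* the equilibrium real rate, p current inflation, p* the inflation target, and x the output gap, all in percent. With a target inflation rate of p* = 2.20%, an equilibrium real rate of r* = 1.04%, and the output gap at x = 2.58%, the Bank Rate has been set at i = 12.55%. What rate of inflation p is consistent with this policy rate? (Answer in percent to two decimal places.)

6.69%

Collecting p: i = r* + (1 + 0.5) p − 0.5 p* + 1 x
1.5 p = 12.55 − 1.04 + 0.5 × 2.20 − 1 × 2.58 = 10.03
p = 10.03 / 1.5 = 6.69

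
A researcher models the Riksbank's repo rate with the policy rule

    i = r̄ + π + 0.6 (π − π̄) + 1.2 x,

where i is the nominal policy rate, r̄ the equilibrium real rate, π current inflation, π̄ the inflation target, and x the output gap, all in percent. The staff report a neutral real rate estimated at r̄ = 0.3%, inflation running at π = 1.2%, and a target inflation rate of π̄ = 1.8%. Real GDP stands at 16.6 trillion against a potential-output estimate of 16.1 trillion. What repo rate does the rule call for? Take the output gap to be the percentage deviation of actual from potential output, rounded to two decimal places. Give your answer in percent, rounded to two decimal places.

4.87%

Output gap = 100 × (16.6 − 16.1) / 16.1 = 3.11%.
i = 0.30 + 1.20 + 0.6 × (1.20 − 1.80) + 1.2 × 3.11
   = 0.30 + 1.2 − 0.36 + 3.732 = 4.87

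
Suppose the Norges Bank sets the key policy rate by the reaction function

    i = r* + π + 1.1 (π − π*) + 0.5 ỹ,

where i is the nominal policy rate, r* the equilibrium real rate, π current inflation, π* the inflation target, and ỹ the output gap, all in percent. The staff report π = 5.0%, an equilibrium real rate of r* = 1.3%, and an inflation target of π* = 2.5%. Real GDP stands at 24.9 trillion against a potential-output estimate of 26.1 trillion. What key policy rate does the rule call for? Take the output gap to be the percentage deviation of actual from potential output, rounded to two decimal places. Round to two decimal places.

Output gap = 100 × (24.9 − 26.1) / 26.1 = -4.60%.
i = 1.30 + 5.00 + 1.1 × (5.00 − 2.50) + 0.5 × (-4.60)
   = 1.30 + 5 + 2.75 − 2.3 = 6.75

6.75%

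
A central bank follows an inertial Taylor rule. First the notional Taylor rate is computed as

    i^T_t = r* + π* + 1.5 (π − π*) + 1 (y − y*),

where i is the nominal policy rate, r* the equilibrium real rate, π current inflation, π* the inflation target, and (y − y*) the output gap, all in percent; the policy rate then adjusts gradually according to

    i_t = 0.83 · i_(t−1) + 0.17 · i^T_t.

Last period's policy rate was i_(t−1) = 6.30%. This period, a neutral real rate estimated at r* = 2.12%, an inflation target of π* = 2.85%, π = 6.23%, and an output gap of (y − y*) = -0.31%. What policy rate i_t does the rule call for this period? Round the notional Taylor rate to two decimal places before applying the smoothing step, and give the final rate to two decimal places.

6.88%

i^T_t = 2.12 + 2.85 + 1.5 × (6.23 − 2.85) + 1 × (-0.31)
   = 2.12 + 2.85 + 5.07 − 0.31 = 9.73
i_t = 0.83 × 6.30 + 0.17 × 9.73 = 5.229 + 1.6541 = 6.88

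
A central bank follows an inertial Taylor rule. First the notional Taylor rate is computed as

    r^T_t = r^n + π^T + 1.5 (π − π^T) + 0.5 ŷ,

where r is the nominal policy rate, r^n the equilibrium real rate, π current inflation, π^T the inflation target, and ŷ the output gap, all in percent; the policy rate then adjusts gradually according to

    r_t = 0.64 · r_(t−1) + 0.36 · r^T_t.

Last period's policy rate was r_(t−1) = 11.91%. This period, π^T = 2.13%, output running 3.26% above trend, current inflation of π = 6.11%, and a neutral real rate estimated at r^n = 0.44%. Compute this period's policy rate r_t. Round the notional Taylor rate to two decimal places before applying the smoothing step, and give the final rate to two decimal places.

11.28%

Output 3.26% above potential → ŷ = 3.26.
r^T_t = 0.44 + 2.13 + 1.5 × (6.11 − 2.13) + 0.5 × 3.26
   = 0.44 + 2.13 + 5.97 + 1.63 = 10.17
r_t = 0.64 × 11.91 + 0.36 × 10.17 = 7.6224 + 3.6612 = 11.28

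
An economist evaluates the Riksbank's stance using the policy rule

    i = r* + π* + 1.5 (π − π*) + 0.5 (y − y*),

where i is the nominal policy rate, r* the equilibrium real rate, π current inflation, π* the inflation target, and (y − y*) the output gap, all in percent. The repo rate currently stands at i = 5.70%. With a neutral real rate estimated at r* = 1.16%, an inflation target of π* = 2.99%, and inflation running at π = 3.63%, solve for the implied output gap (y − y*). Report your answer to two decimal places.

0.5 (y − y*) = 5.70 − 1.16 − 2.99 − 1.5 × (3.63 − 2.99) = 0.59
(y − y*) = 0.59 / 0.5 = 1.18

1.18%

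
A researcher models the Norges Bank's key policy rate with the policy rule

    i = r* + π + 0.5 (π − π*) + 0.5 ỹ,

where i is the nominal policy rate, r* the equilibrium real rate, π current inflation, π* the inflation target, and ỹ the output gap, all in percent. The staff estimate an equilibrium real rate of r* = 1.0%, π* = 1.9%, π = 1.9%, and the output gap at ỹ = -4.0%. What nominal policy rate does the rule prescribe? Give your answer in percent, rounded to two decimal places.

0.90%

i = 1.0 + 1.9 + 0.5 × (1.9 − 1.9) + 0.5 × (-4.0)
   = 1.0 + 1.9 + 0 − 2 = 0.90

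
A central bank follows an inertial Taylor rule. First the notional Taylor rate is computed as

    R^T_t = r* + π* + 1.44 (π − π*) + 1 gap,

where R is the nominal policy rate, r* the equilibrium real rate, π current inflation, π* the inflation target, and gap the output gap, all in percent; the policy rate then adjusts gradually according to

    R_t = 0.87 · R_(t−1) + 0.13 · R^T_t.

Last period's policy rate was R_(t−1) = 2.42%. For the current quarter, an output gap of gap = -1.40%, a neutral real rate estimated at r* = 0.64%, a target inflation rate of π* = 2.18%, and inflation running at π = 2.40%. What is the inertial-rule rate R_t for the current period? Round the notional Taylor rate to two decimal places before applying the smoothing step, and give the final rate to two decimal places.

R^T_t = 0.64 + 2.18 + 1.44 × (2.40 − 2.18) + 1 × (-1.40)
   = 0.64 + 2.18 + 0.3168 − 1.4 = 1.74
R_t = 0.87 × 2.42 + 0.13 × 1.74 = 2.1054 + 0.2262 = 2.33

2.33%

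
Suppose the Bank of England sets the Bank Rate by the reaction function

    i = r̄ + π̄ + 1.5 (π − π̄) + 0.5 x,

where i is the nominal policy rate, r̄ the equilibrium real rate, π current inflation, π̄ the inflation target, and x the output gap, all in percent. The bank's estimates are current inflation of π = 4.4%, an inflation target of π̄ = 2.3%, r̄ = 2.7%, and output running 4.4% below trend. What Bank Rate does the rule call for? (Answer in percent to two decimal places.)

5.95%

Output 4.4% below potential → x = -4.4.
i = 2.7 + 2.3 + 1.5 × (4.4 − 2.3) + 0.5 × (-4.4)
   = 2.7 + 2.3 + 3.15 − 2.2 = 5.95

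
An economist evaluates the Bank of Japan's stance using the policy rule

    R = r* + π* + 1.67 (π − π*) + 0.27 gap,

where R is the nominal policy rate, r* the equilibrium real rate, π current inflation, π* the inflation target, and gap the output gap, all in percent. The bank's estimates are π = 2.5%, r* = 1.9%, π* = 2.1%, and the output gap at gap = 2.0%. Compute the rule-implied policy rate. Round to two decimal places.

5.21%

R = 1.9 + 2.1 + 1.67 × (2.5 − 2.1) + 0.27 × 2.0
   = 1.9 + 2.1 + 0.668 + 0.54 = 5.21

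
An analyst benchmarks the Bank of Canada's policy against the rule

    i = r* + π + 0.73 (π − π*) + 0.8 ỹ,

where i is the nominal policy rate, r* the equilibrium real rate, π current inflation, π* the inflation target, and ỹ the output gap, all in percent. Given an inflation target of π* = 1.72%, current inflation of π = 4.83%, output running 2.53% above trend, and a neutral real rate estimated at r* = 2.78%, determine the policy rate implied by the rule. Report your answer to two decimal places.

11.90%

Output 2.53% above potential → ỹ = 2.53.
i = 2.78 + 4.83 + 0.73 × (4.83 − 1.72) + 0.8 × 2.53
   = 2.78 + 4.83 + 2.2703 + 2.024 = 11.90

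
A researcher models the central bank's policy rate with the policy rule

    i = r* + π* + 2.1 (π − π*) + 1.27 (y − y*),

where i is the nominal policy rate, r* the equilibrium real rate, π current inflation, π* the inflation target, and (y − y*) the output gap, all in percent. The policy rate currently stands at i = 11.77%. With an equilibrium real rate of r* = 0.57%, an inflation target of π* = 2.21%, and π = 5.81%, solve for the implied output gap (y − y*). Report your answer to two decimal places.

1.13%

1.27 (y − y*) = 11.77 − 0.57 − 2.21 − 2.1 × (5.81 − 2.21) = 1.43
(y − y*) = 1.43 / 1.27 = 1.13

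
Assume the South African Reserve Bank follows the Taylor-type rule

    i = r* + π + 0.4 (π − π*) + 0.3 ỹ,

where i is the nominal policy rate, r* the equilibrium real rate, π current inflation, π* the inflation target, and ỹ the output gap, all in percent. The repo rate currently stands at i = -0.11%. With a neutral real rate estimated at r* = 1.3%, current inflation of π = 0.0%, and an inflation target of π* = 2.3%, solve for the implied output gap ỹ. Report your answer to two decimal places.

-1.63%

0.3 ỹ = -0.11 − 1.3 − 0.0 − 0.4 × (0.0 − 2.3) = -0.49
ỹ = -0.49 / 0.3 = -1.63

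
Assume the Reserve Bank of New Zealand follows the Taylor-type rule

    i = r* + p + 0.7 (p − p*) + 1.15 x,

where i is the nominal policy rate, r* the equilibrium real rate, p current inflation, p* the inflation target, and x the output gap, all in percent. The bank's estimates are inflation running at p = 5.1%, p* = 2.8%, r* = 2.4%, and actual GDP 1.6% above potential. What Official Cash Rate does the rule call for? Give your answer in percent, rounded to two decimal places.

Output 1.6% above potential → x = 1.6.
i = 2.4 + 5.1 + 0.7 × (5.1 − 2.8) + 1.15 × 1.6
   = 2.4 + 5.1 + 1.61 + 1.84 = 10.95

10.95%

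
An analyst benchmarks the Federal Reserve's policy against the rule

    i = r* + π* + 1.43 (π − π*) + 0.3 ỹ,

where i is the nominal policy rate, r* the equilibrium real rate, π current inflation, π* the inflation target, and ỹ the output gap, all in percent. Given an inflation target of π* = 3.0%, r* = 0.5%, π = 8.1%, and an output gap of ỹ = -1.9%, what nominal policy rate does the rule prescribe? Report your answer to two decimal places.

i = 0.5 + 3.0 + 1.43 × (8.1 − 3.0) + 0.3 × (-1.9)
   = 0.5 + 3 + 7.293 − 0.57 = 10.22

10.22%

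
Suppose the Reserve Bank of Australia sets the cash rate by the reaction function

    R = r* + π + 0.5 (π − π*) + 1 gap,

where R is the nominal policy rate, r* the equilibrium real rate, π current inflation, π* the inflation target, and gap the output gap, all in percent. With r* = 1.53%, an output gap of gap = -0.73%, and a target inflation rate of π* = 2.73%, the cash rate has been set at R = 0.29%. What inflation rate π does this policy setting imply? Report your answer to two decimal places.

Collecting π: R = r* + (1 + 0.5) π − 0.5 π* + 1 gap
1.5 π = 0.29 − 1.53 + 0.5 × 2.73 − 1 × (-0.73) = 0.855
π = 0.855 / 1.5 = 0.57

0.57%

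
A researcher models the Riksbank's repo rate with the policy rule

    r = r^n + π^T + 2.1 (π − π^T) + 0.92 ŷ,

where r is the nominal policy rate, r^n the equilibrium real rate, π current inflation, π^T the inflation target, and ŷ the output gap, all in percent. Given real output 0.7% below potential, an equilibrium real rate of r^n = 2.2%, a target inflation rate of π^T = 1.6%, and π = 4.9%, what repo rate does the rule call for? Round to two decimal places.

Output 0.7% below potential → ŷ = -0.7.
r = 2.2 + 1.6 + 2.1 × (4.9 − 1.6) + 0.92 × (-0.7)
   = 2.2 + 1.6 + 6.93 − 0.644 = 10.09

10.09%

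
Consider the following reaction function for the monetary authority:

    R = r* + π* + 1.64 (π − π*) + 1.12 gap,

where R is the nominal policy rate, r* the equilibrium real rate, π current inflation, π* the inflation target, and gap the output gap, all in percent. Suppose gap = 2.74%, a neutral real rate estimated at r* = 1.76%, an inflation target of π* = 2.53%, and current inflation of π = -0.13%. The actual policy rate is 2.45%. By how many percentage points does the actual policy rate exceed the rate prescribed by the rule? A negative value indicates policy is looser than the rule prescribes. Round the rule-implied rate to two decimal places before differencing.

-0.55 pp

R = 1.76 + 2.53 + 1.64 × (-0.13 − 2.53) + 1.12 × 2.74
   = 1.76 + 2.53 − 4.3624 + 3.0688 = 3.00
Deviation = 2.45 − 3.00 = -0.55 pp.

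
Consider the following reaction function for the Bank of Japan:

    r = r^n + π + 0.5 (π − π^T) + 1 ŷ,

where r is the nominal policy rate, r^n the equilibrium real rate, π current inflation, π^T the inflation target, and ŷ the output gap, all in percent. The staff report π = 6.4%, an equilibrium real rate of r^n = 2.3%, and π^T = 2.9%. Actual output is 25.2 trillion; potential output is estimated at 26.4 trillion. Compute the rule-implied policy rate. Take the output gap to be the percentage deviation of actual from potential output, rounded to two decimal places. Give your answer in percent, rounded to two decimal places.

5.90%

Output gap = 100 × (25.2 − 26.4) / 26.4 = -4.55%.
r = 2.30 + 6.40 + 0.5 × (6.40 − 2.90) + 1 × (-4.55)
   = 2.30 + 6.4 + 1.75 − 4.55 = 5.90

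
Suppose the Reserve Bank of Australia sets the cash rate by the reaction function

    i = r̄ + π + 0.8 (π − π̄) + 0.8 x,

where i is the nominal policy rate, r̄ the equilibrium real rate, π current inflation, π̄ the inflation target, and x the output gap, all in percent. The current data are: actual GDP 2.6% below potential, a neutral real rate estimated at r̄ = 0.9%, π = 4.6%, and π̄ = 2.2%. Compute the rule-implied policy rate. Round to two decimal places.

5.34%

Output 2.6% below potential → x = -2.6.
i = 0.9 + 4.6 + 0.8 × (4.6 − 2.2) + 0.8 × (-2.6)
   = 0.9 + 4.6 + 1.92 − 2.08 = 5.34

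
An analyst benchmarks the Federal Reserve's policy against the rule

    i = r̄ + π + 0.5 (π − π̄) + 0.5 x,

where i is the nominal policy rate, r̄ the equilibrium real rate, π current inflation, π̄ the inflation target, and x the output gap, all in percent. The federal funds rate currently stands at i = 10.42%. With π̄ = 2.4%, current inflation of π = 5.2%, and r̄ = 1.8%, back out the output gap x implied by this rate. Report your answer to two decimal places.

4.04%

0.5 x = 10.42 − 1.8 − 5.2 − 0.5 × (5.2 − 2.4) = 2.02
x = 2.02 / 0.5 = 4.04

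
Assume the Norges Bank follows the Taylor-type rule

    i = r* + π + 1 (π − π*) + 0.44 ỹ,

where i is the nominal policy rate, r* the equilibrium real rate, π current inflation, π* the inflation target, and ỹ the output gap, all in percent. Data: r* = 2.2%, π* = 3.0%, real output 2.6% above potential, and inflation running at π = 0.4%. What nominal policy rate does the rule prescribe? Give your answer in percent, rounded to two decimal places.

1.14%

Output 2.6% above potential → ỹ = 2.6.
i = 2.2 + 0.4 + 1 × (0.4 − 3.0) + 0.44 × 2.6
   = 2.2 + 0.4 − 2.6 + 1.144 = 1.14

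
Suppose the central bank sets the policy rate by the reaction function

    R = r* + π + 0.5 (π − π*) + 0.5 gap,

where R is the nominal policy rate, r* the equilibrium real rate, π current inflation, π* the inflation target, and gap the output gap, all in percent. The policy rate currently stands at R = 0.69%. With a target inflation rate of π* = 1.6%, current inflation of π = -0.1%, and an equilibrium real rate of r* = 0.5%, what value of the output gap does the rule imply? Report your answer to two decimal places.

2.28%

0.5 gap = 0.69 − 0.5 − (-0.1) − 0.5 × ((-0.1) − 1.6) = 1.14
gap = 1.14 / 0.5 = 2.28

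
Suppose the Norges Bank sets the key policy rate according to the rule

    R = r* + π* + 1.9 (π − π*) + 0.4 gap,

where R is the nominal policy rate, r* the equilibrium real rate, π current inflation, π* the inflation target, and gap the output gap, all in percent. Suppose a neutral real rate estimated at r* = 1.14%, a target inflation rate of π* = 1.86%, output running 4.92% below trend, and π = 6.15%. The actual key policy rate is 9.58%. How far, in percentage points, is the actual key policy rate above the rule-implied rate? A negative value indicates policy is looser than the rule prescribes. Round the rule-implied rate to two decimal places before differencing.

0.40 pp

Output 4.92% below potential → gap = -4.92.
R = 1.14 + 1.86 + 1.9 × (6.15 − 1.86) + 0.4 × (-4.92)
   = 1.14 + 1.86 + 8.151 − 1.968 = 9.18
Deviation = 9.58 − 9.18 = 0.40 pp.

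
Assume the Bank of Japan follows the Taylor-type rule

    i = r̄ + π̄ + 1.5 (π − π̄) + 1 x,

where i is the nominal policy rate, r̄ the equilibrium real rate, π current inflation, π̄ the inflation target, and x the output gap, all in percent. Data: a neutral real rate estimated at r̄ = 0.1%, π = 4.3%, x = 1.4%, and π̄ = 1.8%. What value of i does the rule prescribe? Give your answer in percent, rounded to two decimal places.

i = 0.1 + 1.8 + 1.5 × (4.3 − 1.8) + 1 × 1.4
   = 0.1 + 1.8 + 3.75 + 1.4 = 7.05

7.05%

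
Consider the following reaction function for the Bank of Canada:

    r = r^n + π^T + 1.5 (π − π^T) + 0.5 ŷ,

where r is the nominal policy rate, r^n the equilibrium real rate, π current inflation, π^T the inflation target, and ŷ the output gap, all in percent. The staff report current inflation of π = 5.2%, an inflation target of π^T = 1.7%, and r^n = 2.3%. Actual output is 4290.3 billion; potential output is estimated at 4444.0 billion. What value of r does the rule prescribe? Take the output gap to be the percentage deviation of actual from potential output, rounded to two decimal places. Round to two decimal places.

7.52%

Output gap = 100 × (4290.3 − 4444.0) / 4444.0 = -3.46%.
r = 2.30 + 1.70 + 1.5 × (5.20 − 1.70) + 0.5 × (-3.46)
   = 2.30 + 1.7 + 5.25 − 1.73 = 7.52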